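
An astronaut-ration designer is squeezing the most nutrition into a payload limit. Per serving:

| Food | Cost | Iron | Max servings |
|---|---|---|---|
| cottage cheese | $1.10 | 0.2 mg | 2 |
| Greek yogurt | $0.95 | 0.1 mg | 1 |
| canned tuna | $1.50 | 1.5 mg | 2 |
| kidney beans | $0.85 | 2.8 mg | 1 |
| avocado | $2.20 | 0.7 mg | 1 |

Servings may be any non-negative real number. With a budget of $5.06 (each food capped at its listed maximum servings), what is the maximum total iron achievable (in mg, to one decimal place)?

6.2 mg

Iron per dollar: kidney beans 3.294, canned tuna 1, avocado 0.3182, cottage cheese 0.1818, Greek yogurt 0.1053.
Take 1 serving of kidney beans: spends $0.85, +2.8 mg iron (running total 2.8 mg).
Take 2 servings of canned tuna: spends $3.00, +3.0 mg iron (running total 5.8 mg).
Take 0.55 servings of avocado: spends $1.21, +0.4 mg iron (running total 6.2 mg).
Filling greedily by iron-per-dollar is optimal for one linear limit, giving 6.2 mg.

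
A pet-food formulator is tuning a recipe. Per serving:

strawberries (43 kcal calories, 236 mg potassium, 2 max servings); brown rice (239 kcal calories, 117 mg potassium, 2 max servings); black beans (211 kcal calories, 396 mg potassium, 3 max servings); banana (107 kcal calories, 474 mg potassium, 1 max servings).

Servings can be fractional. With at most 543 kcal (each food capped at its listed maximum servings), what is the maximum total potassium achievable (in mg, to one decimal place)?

1602.9 mg

Potassium per kcal: strawberries 5.488, banana 4.43, black beans 1.877, brown rice 0.4895.
Take 2 servings of strawberries: uses 86 kcal, +472.0 mg potassium (running total 472.0 mg).
Take 1 serving of banana: uses 107 kcal, +474.0 mg potassium (running total 946.0 mg).
Take 1.659 servings of black beans: uses 350 kcal, +656.9 mg potassium (running total 1602.9 mg).
Filling greedily by potassium-per-kcal is optimal for one linear limit, giving 1602.9 mg.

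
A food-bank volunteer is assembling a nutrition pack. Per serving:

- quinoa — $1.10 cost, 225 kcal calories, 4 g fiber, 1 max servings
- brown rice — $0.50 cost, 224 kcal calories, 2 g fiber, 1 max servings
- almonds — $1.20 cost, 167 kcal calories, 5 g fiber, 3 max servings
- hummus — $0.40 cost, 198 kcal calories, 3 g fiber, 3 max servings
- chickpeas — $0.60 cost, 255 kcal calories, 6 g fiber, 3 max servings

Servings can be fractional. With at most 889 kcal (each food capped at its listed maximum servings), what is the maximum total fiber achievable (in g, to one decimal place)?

Fiber per kcal: almonds 0.02994, chickpeas 0.02353, quinoa 0.01778, hummus 0.01515, brown rice 0.008929.
Take 3 servings of almonds: uses 501 kcal, +15.0 g fiber (running total 15.0 g).
Take 1.522 servings of chickpeas: uses 388 kcal, +9.1 g fiber (running total 24.1 g).
Greedy by best ratio exhausts the calories allowance optimally: 24.1 g.

24.1 g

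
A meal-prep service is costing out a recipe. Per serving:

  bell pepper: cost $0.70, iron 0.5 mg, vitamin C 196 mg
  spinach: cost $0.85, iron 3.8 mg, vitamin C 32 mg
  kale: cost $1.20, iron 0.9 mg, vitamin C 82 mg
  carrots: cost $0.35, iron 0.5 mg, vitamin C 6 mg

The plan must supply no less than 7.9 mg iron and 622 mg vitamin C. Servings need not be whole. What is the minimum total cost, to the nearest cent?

Two binding constraints pin down two serving amounts, so the optimal mix uses at most two foods. The candidates are each food alone (scaled to the tighter of iron/vitamin C) and each pair with both constraints tight.
bell pepper only: max(7.9/0.5, 622/196) = 15.8 servings → $11.06.
spinach only: max(7.9/3.8, 622/32) = 19.44 servings → $16.52.
kale only: max(7.9/0.9, 622/82) = 8.778 servings → $10.53.
carrots only: max(7.9/0.5, 622/6) = 103.7 servings → $36.28.
bell pepper + spinach with both tight: 2.896 servings and 1.698 servings → $3.47.
bell pepper + kale: the both-tight solution has a negative serving — not a feasible corner.
bell pepper + carrots with both tight: 2.775 servings and 13.03 servings → $6.50.
spinach + kale with both tight: 0.3112 servings and 7.464 servings → $9.22.
spinach + carrots: intersection lies outside the first quadrant.
kale + carrots with both tight: 7.404 servings and 2.472 servings → $9.75.
The minimum over all feasible corners is $3.47.

$3.47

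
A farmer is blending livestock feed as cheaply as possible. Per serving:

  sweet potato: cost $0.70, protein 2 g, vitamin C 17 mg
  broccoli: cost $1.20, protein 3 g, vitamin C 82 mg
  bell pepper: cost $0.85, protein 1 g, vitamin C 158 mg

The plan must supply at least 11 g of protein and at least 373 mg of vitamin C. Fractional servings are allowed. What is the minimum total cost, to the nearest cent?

An LP optimum is at a vertex; with two nutrient constraints at most two foods are used. Check each candidate.
sweet potato only: max(11/2, 373/17) = 21.94 servings → $15.36.
broccoli only: max(11/3, 373/82) = 4.549 servings → $5.46.
bell pepper only: max(11/1, 373/158) = 11 servings → $9.35.
sweet potato + broccoli: intersection lies outside the first quadrant.
sweet potato + bell pepper with both tight: 4.565 servings and 1.87 servings → $4.78.
broccoli + bell pepper with both tight: 3.482 servings and 0.5536 servings → $4.65.
So the least-cost plan costs $4.65.

$4.65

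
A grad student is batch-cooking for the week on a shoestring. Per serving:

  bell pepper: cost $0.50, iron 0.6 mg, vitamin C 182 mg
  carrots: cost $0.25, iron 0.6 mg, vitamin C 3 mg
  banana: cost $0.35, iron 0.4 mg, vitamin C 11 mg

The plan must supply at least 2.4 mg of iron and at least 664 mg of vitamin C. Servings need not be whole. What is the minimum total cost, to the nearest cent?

$1.91

Minimising a linear cost over {iron ≥ 2.4, vitamin C ≥ 664, servings ≥ 0} — the optimum is at a vertex, using one or two foods.
bell pepper only: max(2.4/0.6, 664/182) = 4 servings → $2.00.
carrots only: max(2.4/0.6, 664/3) = 221.3 servings → $55.33.
banana only: max(2.4/0.4, 664/11) = 60.36 servings → $21.13.
bell pepper + carrots with both tight: 3.642 servings and 0.3575 servings → $1.91.
bell pepper + banana with both tight: 3.613 servings and 0.5801 servings → $2.01.
carrots + banana: intersection lies outside the first quadrant.
The minimum over all feasible corners is $1.91.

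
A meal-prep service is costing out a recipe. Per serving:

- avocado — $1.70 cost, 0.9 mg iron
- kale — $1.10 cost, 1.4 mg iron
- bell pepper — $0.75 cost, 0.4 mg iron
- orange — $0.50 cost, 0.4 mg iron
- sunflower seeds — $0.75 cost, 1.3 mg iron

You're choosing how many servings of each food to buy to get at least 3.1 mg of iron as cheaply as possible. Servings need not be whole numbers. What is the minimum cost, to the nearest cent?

Cost per mg of iron: sunflower seeds $0.5769, kale $0.7857, orange $1.2500, bell pepper $1.8750, avocado $1.8889.
With no serving limits, use only sunflower seeds: 3.1 mg / 1.3 mg = 2.385 servings × $0.75 = $1.79.

$1.79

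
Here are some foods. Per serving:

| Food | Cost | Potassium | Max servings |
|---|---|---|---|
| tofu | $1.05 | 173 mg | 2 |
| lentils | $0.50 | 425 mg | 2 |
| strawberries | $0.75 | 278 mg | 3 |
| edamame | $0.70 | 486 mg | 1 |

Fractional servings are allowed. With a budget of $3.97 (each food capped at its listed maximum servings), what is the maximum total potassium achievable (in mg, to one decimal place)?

2173.3 mg

Potassium per dollar: lentils 850, edamame 694.3, strawberries 370.7, tofu 164.8.
Take 2 servings of lentils: spends $1.00, +850.0 mg potassium (running total 850.0 mg).
Take 1 serving of edamame: spends $0.70, +486.0 mg potassium (running total 1336.0 mg).
Take 3 servings of strawberries: spends $2.25, +834.0 mg potassium (running total 2170.0 mg).
Take 0.01905 servings of tofu: spends $0.02, +3.3 mg potassium (running total 2173.3 mg).
Filling greedily by potassium-per-dollar is optimal for one linear limit, giving 2173.3 mg.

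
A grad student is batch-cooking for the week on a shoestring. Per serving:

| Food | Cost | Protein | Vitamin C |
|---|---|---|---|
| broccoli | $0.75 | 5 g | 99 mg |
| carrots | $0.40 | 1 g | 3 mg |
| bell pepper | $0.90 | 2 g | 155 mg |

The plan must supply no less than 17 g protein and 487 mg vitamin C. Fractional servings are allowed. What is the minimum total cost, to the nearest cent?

Check every corner: each single food scaled to meet both minima, and each pair solved so both constraints bind.
broccoli only: max(17/5, 487/99) = 4.919 servings → $3.69.
carrots only: max(17/1, 487/3) = 162.3 servings → $64.93.
bell pepper only: max(17/2, 487/155) = 8.5 servings → $7.65.
broccoli + carrots: intersection lies outside the first quadrant.
broccoli + bell pepper with both tight: 2.879 servings and 1.303 servings → $3.33.
carrots + bell pepper with both tight: 11.15 servings and 2.926 servings → $7.09.
Cheapest feasible corner: $3.33.

$3.33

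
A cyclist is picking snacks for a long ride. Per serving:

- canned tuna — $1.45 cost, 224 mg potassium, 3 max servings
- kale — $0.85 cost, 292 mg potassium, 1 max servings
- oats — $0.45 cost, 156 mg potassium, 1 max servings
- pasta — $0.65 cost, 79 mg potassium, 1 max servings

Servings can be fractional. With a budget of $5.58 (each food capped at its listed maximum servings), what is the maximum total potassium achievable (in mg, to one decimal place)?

1109.2 mg

Potassium per dollar: oats 346.7, kale 343.5, canned tuna 154.5, pasta 121.5.
Take 1 serving of oats: spends $0.45, +156.0 mg potassium (running total 156.0 mg).
Take 1 serving of kale: spends $0.85, +292.0 mg potassium (running total 448.0 mg).
Take 2.952 servings of canned tuna: spends $4.28, +661.2 mg potassium (running total 1109.2 mg).
Filling greedily by potassium-per-dollar is optimal for one linear limit, giving 1109.2 mg.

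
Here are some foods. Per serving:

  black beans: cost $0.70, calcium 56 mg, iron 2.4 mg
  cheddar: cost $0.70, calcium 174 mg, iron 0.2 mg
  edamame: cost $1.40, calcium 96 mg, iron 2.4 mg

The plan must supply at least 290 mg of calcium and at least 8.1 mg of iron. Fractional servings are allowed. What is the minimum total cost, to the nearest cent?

black beans only: max(290/56, 8.1/2.4) = 5.179 servings → $3.62.
cheddar only: max(290/174, 8.1/0.2) = 40.5 servings → $28.35.
edamame only: max(290/96, 8.1/2.4) = 3.375 servings → $4.72.
black beans + cheddar with both tight: 3.325 servings and 0.5965 servings → $2.75.
black beans + edamame with both tight: 0.85 servings and 2.525 servings → $4.13.
cheddar + edamame: intersection lies outside the first quadrant.
Cheapest feasible corner: $2.75.

$2.75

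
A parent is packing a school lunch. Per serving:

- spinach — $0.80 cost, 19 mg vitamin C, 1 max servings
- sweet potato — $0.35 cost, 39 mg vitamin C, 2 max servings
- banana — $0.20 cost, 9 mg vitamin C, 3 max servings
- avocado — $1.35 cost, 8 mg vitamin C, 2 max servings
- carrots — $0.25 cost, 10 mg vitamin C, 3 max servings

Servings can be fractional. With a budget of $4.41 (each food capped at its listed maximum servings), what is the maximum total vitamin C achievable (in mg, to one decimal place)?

Vitamin C per dollar: sweet potato 111.4, banana 45, carrots 40, spinach 23.75, avocado 5.926.
Take 2 servings of sweet potato: spends $0.70, +78.0 mg vitamin C (running total 78.0 mg).
Take 3 servings of banana: spends $0.60, +27.0 mg vitamin C (running total 105.0 mg).
Take 3 servings of carrots: spends $0.75, +30.0 mg vitamin C (running total 135.0 mg).
Take 1 serving of spinach: spends $0.80, +19.0 mg vitamin C (running total 154.0 mg).
Take 1.156 servings of avocado: spends $1.56, +9.2 mg vitamin C (running total 163.2 mg).
Filling greedily by vitamin C-per-dollar is optimal for one linear limit, giving 163.2 mg.

163.2 mg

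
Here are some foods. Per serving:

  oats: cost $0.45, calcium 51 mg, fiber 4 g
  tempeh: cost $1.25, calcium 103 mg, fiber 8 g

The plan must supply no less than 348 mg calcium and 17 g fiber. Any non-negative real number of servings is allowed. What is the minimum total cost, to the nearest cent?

With two linear requirements the optimum uses one or two foods; enumerate the corners.
oats only: max(348/51, 17/4) = 6.824 servings → $3.07.
tempeh only: max(348/103, 17/8) = 3.379 servings → $4.22.
oats + tempeh: the both-tight solution has a negative serving — not a feasible corner.
Cheapest feasible corner: $3.07.

$3.07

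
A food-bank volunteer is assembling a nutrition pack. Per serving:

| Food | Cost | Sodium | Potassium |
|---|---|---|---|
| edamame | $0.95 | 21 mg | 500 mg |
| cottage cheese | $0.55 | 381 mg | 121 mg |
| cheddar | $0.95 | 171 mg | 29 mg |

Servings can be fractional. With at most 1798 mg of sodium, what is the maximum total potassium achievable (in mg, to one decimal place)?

Potassium per mg sodium: edamame 23.81, cottage cheese 0.3176, cheddar 0.1696.
With no serving limits, spend the whole sodium allowance on edamame: 1798 mg / 21 mg × 500 mg = 42809.5 mg.

42809.5 mg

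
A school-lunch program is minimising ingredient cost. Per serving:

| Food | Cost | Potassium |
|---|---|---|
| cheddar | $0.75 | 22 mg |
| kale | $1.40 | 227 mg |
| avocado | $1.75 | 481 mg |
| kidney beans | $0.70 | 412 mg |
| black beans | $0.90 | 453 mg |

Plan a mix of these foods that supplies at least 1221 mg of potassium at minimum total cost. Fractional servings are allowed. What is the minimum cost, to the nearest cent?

$2.07

Cost per mg of potassium: kidney beans $0.0017, black beans $0.0020, avocado $0.0036, kale $0.0062, cheddar $0.0341.
With no serving limits, use only kidney beans: 1221 mg / 412 mg = 2.964 servings × $0.70 = $2.07.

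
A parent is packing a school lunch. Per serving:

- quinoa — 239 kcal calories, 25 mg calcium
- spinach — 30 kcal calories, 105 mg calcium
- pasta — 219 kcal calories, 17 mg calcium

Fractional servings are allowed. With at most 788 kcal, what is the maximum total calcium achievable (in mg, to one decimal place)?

Calcium per kcal: spinach 3.5, quinoa 0.1046, pasta 0.07763.
With no serving limits, spend the whole calories allowance on spinach: 788 kcal / 30 kcal × 105 mg = 2758.0 mg.

2758.0 mg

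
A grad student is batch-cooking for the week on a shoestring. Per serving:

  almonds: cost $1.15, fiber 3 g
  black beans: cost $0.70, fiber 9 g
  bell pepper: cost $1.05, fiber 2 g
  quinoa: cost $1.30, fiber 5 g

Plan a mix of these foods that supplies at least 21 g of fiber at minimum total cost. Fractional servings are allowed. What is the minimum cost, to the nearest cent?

$1.63

Cost per g of fiber: black beans $0.0778, quinoa $0.2600, almonds $0.3833, bell pepper $0.5250.
With no serving limits, use only black beans: 21 g / 9 g = 2.333 servings × $0.70 = $1.63.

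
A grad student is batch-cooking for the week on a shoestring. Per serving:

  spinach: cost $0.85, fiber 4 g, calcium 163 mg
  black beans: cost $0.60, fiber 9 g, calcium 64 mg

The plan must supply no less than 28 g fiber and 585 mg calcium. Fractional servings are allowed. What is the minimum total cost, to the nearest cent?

This is a tiny linear program; its minimum lies at a vertex of the feasible set. List the vertices and price them.
spinach only: max(28/4, 585/163) = 7 servings → $5.95.
black beans only: max(28/9, 585/64) = 9.141 servings → $5.48.
spinach + black beans with both tight: 2.868 servings and 1.836 servings → $3.54.
So the least-cost plan costs $3.54.

$3.54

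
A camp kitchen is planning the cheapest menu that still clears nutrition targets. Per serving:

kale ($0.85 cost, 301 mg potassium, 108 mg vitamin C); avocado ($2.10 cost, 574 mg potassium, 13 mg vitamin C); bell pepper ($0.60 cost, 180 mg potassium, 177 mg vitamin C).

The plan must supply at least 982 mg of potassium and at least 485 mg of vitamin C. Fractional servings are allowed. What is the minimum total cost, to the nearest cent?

kale only: max(982/301, 485/108) = 4.491 servings → $3.82.
avocado only: max(982/574, 485/13) = 37.31 servings → $78.35.
bell pepper only: max(982/180, 485/177) = 5.456 servings → $3.27.
kale + avocado: the both-tight solution has a negative serving — not a feasible corner.
kale + bell pepper with both tight: 2.557 servings and 1.18 servings → $2.88.
avocado + bell pepper with both tight: 0.8716 servings and 2.676 servings → $3.44.
The minimum over all feasible corners is $2.88.

$2.88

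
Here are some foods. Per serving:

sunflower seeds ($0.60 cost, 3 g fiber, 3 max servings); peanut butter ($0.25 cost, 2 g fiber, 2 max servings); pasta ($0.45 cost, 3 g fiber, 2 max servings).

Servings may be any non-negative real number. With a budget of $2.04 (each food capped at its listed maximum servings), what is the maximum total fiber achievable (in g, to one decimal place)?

13.2 g

Fiber per dollar: peanut butter 8, pasta 6.667, sunflower seeds 5.
Take 2 servings of peanut butter: spends $0.50, +4.0 g fiber (running total 4.0 g).
Take 2 servings of pasta: spends $0.90, +6.0 g fiber (running total 10.0 g).
Take 1.067 servings of sunflower seeds: spends $0.64, +3.2 g fiber (running total 13.2 g).
Filling greedily by fiber-per-dollar is optimal for one linear limit, giving 13.2 g.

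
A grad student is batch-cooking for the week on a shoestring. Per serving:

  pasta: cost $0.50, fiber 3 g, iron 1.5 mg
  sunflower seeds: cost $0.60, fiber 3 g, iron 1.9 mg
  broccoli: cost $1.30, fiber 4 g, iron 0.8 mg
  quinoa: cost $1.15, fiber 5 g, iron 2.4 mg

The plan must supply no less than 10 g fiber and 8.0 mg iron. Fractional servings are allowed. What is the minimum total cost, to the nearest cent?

pasta only: max(10/3, 8.0/1.5) = 5.333 servings → $2.67.
sunflower seeds only: max(10/3, 8.0/1.9) = 4.211 servings → $2.53.
broccoli only: max(10/4, 8.0/0.8) = 10 servings → $13.00.
quinoa only: max(10/5, 8.0/2.4) = 3.333 servings → $3.83.
pasta + sunflower seeds: intersection lies outside the first quadrant.
pasta + broccoli: intersection lies outside the first quadrant.
pasta + quinoa with both targets exact would need a negative amount; discard.
sunflower seeds + broccoli: intersection lies outside the first quadrant.
sunflower seeds + quinoa: the both-tight solution has a negative serving — not a feasible corner.
broccoli + quinoa: intersection lies outside the first quadrant.
The minimum over all feasible corners is $2.53.

$2.53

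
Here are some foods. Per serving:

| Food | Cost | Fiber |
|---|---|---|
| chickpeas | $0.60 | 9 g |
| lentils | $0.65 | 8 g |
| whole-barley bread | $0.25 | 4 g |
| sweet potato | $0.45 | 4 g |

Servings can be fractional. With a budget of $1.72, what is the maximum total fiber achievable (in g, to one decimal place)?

Fiber per dollar: whole-barley bread 16, chickpeas 15, lentils 12.31, sweet potato 8.889.
With no serving limits, spend the whole cost allowance on whole-barley bread: $1.72 / $0.25 × 4 g = 27.5 g.

27.5 g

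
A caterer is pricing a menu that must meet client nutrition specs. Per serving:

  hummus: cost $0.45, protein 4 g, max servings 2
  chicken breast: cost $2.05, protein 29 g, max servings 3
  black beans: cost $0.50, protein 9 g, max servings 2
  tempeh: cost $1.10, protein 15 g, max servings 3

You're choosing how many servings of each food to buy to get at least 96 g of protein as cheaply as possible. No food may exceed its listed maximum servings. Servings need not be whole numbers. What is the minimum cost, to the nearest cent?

Cost per g of protein: black beans $0.0556, chicken breast $0.0707, tempeh $0.0733, hummus $0.1125.
Take 2 servings of black beans: +18.0 g protein for $1.00 (total $1.00, still need 78.0 g).
Take 2.69 servings of chicken breast: +78.0 g protein for $5.51 (total $6.51, still need 0.0 g).
Greedy by cheapest-per-g is optimal for a single linear constraint, so the minimum cost is $6.51.

$6.51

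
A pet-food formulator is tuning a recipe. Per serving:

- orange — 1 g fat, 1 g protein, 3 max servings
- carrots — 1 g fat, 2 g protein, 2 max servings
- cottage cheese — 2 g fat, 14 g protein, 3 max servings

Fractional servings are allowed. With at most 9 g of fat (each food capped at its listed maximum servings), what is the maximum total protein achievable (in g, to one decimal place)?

47.0 g

Protein per g fat: cottage cheese 7, carrots 2, orange 1.
Take 3 servings of cottage cheese: uses 6 g fat, +42.0 g protein (running total 42.0 g).
Take 2 servings of carrots: uses 2 g fat, +4.0 g protein (running total 46.0 g).
Take 1 serving of orange: uses 1 g fat, +1.0 g protein (running total 47.0 g).
Greedy by best ratio exhausts the fat allowance optimally: 47.0 g.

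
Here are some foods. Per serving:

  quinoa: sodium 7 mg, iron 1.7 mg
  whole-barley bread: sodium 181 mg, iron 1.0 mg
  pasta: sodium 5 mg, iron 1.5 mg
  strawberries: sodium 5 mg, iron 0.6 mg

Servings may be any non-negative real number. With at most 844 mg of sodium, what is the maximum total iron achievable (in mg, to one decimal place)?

253.2 mg

Iron per mg sodium: pasta 0.3, quinoa 0.2429, strawberries 0.12, whole-barley bread 0.005525.
With no serving limits, spend the whole sodium allowance on pasta: 844 mg / 5 mg × 1.5 mg = 253.2 mg.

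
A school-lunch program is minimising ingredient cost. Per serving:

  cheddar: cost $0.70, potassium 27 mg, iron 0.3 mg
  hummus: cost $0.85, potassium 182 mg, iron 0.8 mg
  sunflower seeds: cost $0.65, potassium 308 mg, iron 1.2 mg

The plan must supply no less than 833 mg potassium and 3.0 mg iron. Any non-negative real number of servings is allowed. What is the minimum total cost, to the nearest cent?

$1.76

The cheapest plan sits at a corner of the feasible region — with two constraints it uses at most two foods.
cheddar only: max(833/27, 3.0/0.3) = 30.85 servings → $21.60.
hummus only: max(833/182, 3.0/0.8) = 4.577 servings → $3.89.
sunflower seeds only: max(833/308, 3.0/1.2) = 2.705 servings → $1.76.
cheddar + hummus: intersection lies outside the first quadrant.
cheddar + sunflower seeds: the both-tight solution has a negative serving — not a feasible corner.
hummus + sunflower seeds: intersection lies outside the first quadrant.
Cheapest feasible corner: $1.76.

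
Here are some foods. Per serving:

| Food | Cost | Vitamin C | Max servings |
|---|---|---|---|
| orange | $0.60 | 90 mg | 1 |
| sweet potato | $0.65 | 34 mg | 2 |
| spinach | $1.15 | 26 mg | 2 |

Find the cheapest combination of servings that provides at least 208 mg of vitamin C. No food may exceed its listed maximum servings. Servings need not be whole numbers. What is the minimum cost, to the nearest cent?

$4.11

Cost per mg of vitamin C: orange $0.0067, sweet potato $0.0191, spinach $0.0442.
Take 1 serving of orange: +90.0 mg vitamin C for $0.60 (total $0.60, still need 118.0 mg).
Take 2 servings of sweet potato: +68.0 mg vitamin C for $1.30 (total $1.90, still need 50.0 mg).
Take 1.923 servings of spinach: +50.0 mg vitamin C for $2.21 (total $4.11, still need 0.0 mg).
Greedy by cheapest-per-mg is optimal for a single linear constraint, so the minimum cost is $4.11.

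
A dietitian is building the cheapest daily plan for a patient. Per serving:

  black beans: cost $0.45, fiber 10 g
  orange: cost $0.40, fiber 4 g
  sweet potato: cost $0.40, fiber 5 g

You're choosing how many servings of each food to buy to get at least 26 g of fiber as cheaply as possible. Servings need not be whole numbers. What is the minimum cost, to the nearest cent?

Cost per g of fiber: black beans $0.0450, sweet potato $0.0800, orange $0.1000.
With no serving limits, use only black beans: 26 g / 10 g = 2.6 servings × $0.45 = $1.17.

$1.17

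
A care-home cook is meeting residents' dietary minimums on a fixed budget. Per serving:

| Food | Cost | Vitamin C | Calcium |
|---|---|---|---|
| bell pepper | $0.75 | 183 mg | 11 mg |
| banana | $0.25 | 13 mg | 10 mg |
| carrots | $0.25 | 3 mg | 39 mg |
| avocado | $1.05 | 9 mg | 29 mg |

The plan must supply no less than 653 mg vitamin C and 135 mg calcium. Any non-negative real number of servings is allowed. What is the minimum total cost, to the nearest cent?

At the optimum either one food covers both requirements or two foods hit both targets exactly; no other combination can be cheaper.
bell pepper only: max(653/183, 135/11) = 12.27 servings → $9.20.
banana only: max(653/13, 135/10) = 50.23 servings → $12.56.
carrots only: max(653/3, 135/39) = 217.7 servings → $54.42.
avocado only: max(653/9, 135/29) = 72.56 servings → $76.18.
bell pepper + banana with both tight: 2.83 servings and 10.39 servings → $4.72.
bell pepper + carrots with both tight: 3.528 servings and 2.466 servings → $3.26.
bell pepper + avocado with both tight: 3.403 servings and 3.364 servings → $6.08.
banana + carrots: intersection lies outside the first quadrant.
banana + avocado: the both-tight solution has a negative serving — not a feasible corner.
carrots + avocado: the both-tight solution has a negative serving — not a feasible corner.
The minimum over all feasible corners is $3.26.

$3.26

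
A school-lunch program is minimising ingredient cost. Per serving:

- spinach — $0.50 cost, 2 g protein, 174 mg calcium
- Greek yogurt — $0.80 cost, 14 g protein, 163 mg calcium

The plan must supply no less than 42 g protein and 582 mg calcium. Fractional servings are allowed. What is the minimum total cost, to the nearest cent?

$2.64

Compare the cost at each extreme point of the feasible region.
spinach only: max(42/2, 582/174) = 21 servings → $10.50.
Greek yogurt only: max(42/14, 582/163) = 3.571 servings → $2.86.
spinach + Greek yogurt with both tight: 0.6171 servings and 2.912 servings → $2.64.
Cheapest feasible corner: $2.64.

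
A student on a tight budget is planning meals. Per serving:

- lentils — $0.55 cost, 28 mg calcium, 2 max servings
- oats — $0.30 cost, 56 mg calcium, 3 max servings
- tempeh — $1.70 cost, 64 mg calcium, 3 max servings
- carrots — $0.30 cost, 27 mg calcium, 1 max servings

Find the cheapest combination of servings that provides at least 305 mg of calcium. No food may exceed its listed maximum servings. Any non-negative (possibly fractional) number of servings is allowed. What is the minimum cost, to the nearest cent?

Cost per mg of calcium: oats $0.0054, carrots $0.0111, lentils $0.0196, tempeh $0.0266.
Take 3 servings of oats: +168.0 mg calcium for $0.90 (total $0.90, still need 137.0 mg).
Take 1 serving of carrots: +27.0 mg calcium for $0.30 (total $1.20, still need 110.0 mg).
Take 2 servings of lentils: +56.0 mg calcium for $1.10 (total $2.30, still need 54.0 mg).
Take 0.8438 servings of tempeh: +54.0 mg calcium for $1.43 (total $3.73, still need 0.0 mg).
Filling from the cheapest source first is optimal under one linear minimum: $3.73.

$3.73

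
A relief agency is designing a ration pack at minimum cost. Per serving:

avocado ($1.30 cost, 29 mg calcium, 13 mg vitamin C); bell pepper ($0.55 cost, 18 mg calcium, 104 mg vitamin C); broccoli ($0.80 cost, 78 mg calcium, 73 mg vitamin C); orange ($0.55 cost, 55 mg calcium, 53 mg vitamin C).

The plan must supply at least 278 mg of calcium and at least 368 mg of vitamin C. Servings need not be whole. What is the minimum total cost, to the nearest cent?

Compare the cost at each extreme point of the feasible region.
avocado only: max(278/29, 368/13) = 28.31 servings → $36.80.
bell pepper only: max(278/18, 368/104) = 15.44 servings → $8.49.
broccoli only: max(278/78, 368/73) = 5.041 servings → $4.03.
orange only: max(278/55, 368/53) = 6.943 servings → $3.82.
avocado + bell pepper with both tight: 8.012 servings and 2.537 servings → $11.81.
avocado + broccoli: intersection lies outside the first quadrant.
avocado + orange with both targets exact would need a negative amount; discard.
bell pepper + broccoli with both tight: 1.237 servings and 3.279 servings → $3.30.
bell pepper + orange with both tight: 1.155 servings and 4.676 servings → $3.21.
broccoli + orange with both targets exact would need a negative amount; discard.
The minimum over all feasible corners is $3.21.

$3.21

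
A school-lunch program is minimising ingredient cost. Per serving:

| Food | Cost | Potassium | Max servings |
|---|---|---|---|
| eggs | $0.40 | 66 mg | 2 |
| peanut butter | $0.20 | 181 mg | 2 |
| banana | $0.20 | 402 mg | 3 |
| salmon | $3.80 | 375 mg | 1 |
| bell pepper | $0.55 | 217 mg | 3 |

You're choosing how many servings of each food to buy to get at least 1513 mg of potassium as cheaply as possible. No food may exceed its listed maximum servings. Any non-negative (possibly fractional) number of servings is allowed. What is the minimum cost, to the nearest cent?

Cost per mg of potassium: banana $0.0005, peanut butter $0.0011, bell pepper $0.0025, eggs $0.0061, salmon $0.0101.
Take 3 servings of banana: +1206.0 mg potassium for $0.60 (total $0.60, still need 307.0 mg).
Take 1.696 servings of peanut butter: +307.0 mg potassium for $0.34 (total $0.94, still need 0.0 mg).
Greedy by cheapest-per-mg is optimal for a single linear constraint, so the minimum cost is $0.94.

$0.94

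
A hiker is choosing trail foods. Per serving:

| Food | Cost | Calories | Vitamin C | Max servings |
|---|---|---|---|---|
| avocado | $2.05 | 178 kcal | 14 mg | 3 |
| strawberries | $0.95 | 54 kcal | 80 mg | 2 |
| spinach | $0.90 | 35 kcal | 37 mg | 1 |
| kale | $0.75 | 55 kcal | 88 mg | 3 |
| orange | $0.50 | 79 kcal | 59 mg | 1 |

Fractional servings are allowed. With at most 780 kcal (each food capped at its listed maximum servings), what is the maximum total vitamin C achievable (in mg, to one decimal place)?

550.9 mg

Vitamin C per kcal: kale 1.6, strawberries 1.481, spinach 1.057, orange 0.7468, avocado 0.07865.
Take 3 servings of kale: uses 165 kcal, +264.0 mg vitamin C (running total 264.0 mg).
Take 2 servings of strawberries: uses 108 kcal, +160.0 mg vitamin C (running total 424.0 mg).
Take 1 serving of spinach: uses 35 kcal, +37.0 mg vitamin C (running total 461.0 mg).
Take 1 serving of orange: uses 79 kcal, +59.0 mg vitamin C (running total 520.0 mg).
Take 2.208 servings of avocado: uses 393 kcal, +30.9 mg vitamin C (running total 550.9 mg).
Greedy by best ratio exhausts the calories allowance optimally: 550.9 mg.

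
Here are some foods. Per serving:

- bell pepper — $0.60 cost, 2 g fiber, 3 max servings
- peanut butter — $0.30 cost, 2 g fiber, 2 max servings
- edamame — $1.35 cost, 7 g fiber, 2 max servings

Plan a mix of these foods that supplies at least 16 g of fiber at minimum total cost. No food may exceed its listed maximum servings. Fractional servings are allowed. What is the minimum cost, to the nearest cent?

Cost per g of fiber: peanut butter $0.1500, edamame $0.1929, bell pepper $0.3000.
Take 2 servings of peanut butter: +4.0 g fiber for $0.60 (total $0.60, still need 12.0 g).
Take 1.714 servings of edamame: +12.0 g fiber for $2.31 (total $2.91, still need 0.0 g).
Greedy by cheapest-per-g is optimal for a single linear constraint, so the minimum cost is $2.91.

$2.91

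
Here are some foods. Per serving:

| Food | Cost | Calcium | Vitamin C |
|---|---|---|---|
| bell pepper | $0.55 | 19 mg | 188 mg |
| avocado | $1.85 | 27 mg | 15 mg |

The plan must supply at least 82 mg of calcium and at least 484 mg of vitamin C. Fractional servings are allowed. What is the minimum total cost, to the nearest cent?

$2.37

Compare the cost at each extreme point of the feasible region.
bell pepper only: max(82/19, 484/188) = 4.316 servings → $2.37.
avocado only: max(82/27, 484/15) = 32.27 servings → $59.69.
bell pepper + avocado with both tight: 2.471 servings and 1.298 servings → $3.76.
The minimum over all feasible corners is $2.37.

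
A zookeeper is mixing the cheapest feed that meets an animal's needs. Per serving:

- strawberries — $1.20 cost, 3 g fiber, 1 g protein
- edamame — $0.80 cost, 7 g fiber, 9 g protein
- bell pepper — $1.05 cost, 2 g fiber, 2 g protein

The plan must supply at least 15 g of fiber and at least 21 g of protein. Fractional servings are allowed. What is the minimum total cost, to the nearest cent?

$1.87

This is a tiny linear program; its minimum lies at a vertex of the feasible set. List the vertices and price them.
strawberries only: max(15/3, 21/1) = 21 servings → $25.20.
edamame only: max(15/7, 21/9) = 2.333 servings → $1.87.
bell pepper only: max(15/2, 21/2) = 10.5 servings → $11.03.
strawberries + edamame: intersection lies outside the first quadrant.
strawberries + bell pepper with both targets exact would need a negative amount; discard.
edamame + bell pepper: intersection lies outside the first quadrant.
The minimum over all feasible corners is $1.87.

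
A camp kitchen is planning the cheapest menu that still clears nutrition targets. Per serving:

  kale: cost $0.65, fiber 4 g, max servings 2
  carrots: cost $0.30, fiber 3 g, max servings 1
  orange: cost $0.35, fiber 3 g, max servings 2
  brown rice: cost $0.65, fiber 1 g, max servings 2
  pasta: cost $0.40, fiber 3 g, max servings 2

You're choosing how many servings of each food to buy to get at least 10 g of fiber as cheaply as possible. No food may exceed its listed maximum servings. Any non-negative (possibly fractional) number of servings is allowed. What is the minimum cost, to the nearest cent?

$1.13

Cost per g of fiber: carrots $0.1000, orange $0.1167, pasta $0.1333, kale $0.1625, brown rice $0.6500.
Take 1 serving of carrots: +3.0 g fiber for $0.30 (total $0.30, still need 7.0 g).
Take 2 servings of orange: +6.0 g fiber for $0.70 (total $1.00, still need 1.0 g).
Take 0.3333 servings of pasta: +1.0 g fiber for $0.13 (total $1.13, still need 0.0 g).
Filling from the cheapest source first is optimal under one linear minimum: $1.13.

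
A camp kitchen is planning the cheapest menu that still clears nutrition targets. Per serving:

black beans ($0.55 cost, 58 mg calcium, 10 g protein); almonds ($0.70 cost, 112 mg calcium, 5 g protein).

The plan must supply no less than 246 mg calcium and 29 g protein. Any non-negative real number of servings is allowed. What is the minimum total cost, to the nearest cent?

Compare the cost at each extreme point of the feasible region.
black beans only: max(246/58, 29/10) = 4.241 servings → $2.33.
almonds only: max(246/112, 29/5) = 5.8 servings → $4.06.
black beans + almonds with both tight: 2.431 servings and 0.9373 servings → $1.99.
Cheapest feasible corner: $1.99.

$1.99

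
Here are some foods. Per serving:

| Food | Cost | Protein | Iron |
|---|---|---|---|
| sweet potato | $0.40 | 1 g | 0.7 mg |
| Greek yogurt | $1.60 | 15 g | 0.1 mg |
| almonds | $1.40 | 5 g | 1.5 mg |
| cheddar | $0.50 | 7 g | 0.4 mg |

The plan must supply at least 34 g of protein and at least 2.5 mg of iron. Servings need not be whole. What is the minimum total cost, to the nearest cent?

$2.71

The cheapest plan sits at a corner of the feasible region — with two constraints it uses at most two foods.
sweet potato only: max(34/1, 2.5/0.7) = 34 servings → $13.60.
Greek yogurt only: max(34/15, 2.5/0.1) = 25 servings → $40.00.
almonds only: max(34/5, 2.5/1.5) = 6.8 servings → $9.52.
cheddar only: max(34/7, 2.5/0.4) = 6.25 servings → $3.12.
sweet potato + Greek yogurt with both tight: 3.279 servings and 2.048 servings → $4.59.
sweet potato + almonds with both targets exact would need a negative amount; discard.
sweet potato + cheddar with both tight: 0.8667 servings and 4.733 servings → $2.71.
Greek yogurt + almonds with both tight: 1.75 servings and 1.55 servings → $4.97.
Greek yogurt + cheddar: the both-tight solution has a negative serving — not a feasible corner.
almonds + cheddar with both tight: 0.4588 servings and 4.529 servings → $2.91.
The minimum over all feasible corners is $2.71.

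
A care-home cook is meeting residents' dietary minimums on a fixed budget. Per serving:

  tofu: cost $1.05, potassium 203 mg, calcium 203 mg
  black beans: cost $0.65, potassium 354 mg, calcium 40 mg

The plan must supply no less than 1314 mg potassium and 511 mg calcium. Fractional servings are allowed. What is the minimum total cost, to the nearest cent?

$3.78

A basic optimal solution has at most two foods positive. Try each food alone and each pair with both targets met exactly.
tofu only: max(1314/203, 511/203) = 6.473 servings → $6.80.
black beans only: max(1314/354, 511/40) = 12.78 servings → $8.30.
tofu + black beans with both tight: 2.013 servings and 2.557 servings → $3.78.
The minimum over all feasible corners is $3.78.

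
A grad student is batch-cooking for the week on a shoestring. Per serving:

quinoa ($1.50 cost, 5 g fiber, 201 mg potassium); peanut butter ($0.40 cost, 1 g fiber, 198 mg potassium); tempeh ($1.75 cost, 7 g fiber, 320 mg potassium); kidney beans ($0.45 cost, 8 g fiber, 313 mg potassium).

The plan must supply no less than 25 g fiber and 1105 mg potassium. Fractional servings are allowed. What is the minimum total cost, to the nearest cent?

$1.59

This is a tiny linear program; its minimum lies at a vertex of the feasible set. List the vertices and price them.
quinoa only: max(25/5, 1105/201) = 5.498 servings → $8.25.
peanut butter only: max(25/1, 1105/198) = 25 servings → $10.00.
tempeh only: max(25/7, 1105/320) = 3.571 servings → $6.25.
kidney beans only: max(25/8, 1105/313) = 3.53 servings → $1.59.
quinoa + peanut butter with both tight: 4.873 servings and 0.6337 servings → $7.56.
quinoa + tempeh with both tight: 1.373 servings and 2.591 servings → $6.59.
quinoa + kidney beans with both targets exact would need a negative amount; discard.
peanut butter + tempeh: intersection lies outside the first quadrant.
peanut butter + kidney beans with both tight: 0.7986 servings and 3.025 servings → $1.68.
tempeh + kidney beans with both tight: 2.751 servings and 0.7182 servings → $5.14.
Cheapest feasible corner: $1.59.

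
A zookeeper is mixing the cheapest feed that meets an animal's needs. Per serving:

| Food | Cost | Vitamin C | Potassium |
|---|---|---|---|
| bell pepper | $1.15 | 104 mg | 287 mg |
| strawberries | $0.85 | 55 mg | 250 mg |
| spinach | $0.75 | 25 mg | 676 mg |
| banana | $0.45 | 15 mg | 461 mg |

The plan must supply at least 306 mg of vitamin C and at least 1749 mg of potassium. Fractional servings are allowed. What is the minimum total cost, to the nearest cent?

$4.00

Two binding constraints pin down two serving amounts, so the optimal mix uses at most two foods. The candidates are each food alone (scaled to the tighter of vitamin C/potassium) and each pair with both constraints tight.
bell pepper only: max(306/104, 1749/287) = 6.094 servings → $7.01.
strawberries only: max(306/55, 1749/250) = 6.996 servings → $5.95.
spinach only: max(306/25, 1749/676) = 12.24 servings → $9.18.
banana only: max(306/15, 1749/461) = 20.4 servings → $9.18.
bell pepper + strawberries with both targets exact would need a negative amount; discard.
bell pepper + spinach with both tight: 2.584 servings and 1.49 servings → $4.09.
bell pepper + banana with both tight: 2.631 servings and 2.156 servings → $4.00.
strawberries + spinach with both tight: 5.274 servings and 0.6368 servings → $4.96.
strawberries + banana with both tight: 5.315 servings and 0.9116 servings → $4.93.
spinach + banana: the both-tight solution has a negative serving — not a feasible corner.
The minimum over all feasible corners is $4.00.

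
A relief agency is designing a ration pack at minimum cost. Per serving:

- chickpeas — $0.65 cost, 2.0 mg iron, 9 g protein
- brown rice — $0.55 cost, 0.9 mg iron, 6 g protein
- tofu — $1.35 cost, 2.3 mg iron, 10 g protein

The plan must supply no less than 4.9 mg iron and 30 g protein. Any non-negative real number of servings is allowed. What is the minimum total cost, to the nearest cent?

This is a tiny linear program; its minimum lies at a vertex of the feasible set. List the vertices and price them.
chickpeas only: max(4.9/2.0, 30/9) = 3.333 servings → $2.17.
brown rice only: max(4.9/0.9, 30/6) = 5.444 servings → $2.99.
tofu only: max(4.9/2.3, 30/10) = 3 servings → $4.05.
chickpeas + brown rice with both tight: 0.6154 servings and 4.077 servings → $2.64.
chickpeas + tofu with both targets exact would need a negative amount; discard.
brown rice + tofu with both tight: 4.167 servings and 0.5 servings → $2.97.
Cheapest feasible corner: $2.17.

$2.17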